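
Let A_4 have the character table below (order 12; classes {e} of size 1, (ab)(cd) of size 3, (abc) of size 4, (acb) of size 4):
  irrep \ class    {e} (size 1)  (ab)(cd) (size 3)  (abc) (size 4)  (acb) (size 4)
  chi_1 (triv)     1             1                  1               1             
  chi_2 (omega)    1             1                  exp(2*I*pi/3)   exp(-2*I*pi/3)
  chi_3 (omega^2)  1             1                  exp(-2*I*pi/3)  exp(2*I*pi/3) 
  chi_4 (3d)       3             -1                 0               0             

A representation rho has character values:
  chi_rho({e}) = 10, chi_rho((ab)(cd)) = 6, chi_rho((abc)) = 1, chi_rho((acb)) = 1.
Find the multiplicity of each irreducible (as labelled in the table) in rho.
Multiplicities: chi_1: 3, chi_2: 2, chi_3: 2, chi_4: 1.

Argument: Use <chi_rho, chi> = (1/|G|) sum_C |C| * chi_rho(C) * conj(chi(C)) with |G| = 12 for each irreducible chi in the table:
  <chi_rho, chi_1> = (1/12)[1*(10)*conj(1) + 3*(6)*conj(1) + 4*(1)*conj(1) + 4*(1)*conj(1)]
      = (1/12)[(10) + (18) + (4) + (4)] = 36/12 = 3
  <chi_rho, chi_2> = (1/12)[1*(10)*conj(1) + 3*(6)*conj(1) + 4*(1)*conj(exp(2*I*pi/3)) + 4*(1)*conj(exp(-2*I*pi/3))]
      = (1/12)[(10) + (18) + (8 + 12*exp(-2*I*pi/3) + 8*exp(2*I*pi/3)) + (8 + 8*exp(-2*I*pi/3) + 12*exp(2*I*pi/3))] = 24/12 = 2
  <chi_rho, chi_3> = (1/12)[1*(10)*conj(1) + 3*(6)*conj(1) + 4*(1)*conj(exp(-2*I*pi/3)) + 4*(1)*conj(exp(2*I*pi/3))]
      = (1/12)[(10) + (18) + (8 + 8*exp(-2*I*pi/3) + 12*exp(2*I*pi/3)) + (8 + 12*exp(-2*I*pi/3) + 8*exp(2*I*pi/3))] = 24/12 = 2
  <chi_rho, chi_4> = (1/12)[1*(10)*conj(3) + 3*(6)*conj(-1) + 4*(1)*conj(0) + 4*(1)*conj(0)]
      = (1/12)[(30) + (-18) + (0) + (0)] = 12/12 = 1
(Exp terms are combined using exp(i*s)*conj(exp(i*t)) = exp(i*(s-t)), and sums of them are collapsed using the identity that for every m > 1 the m distinct m-th roots of unity sum to 0, e.g. 1 + exp(2*I*pi/3) + exp(-2*I*pi/3) = 0.)
Dimension check: dim(rho) = sum (mult * dim) = 3*1 + 2*1 + 2*1 + 1*3 = 10 = chi_rho(e) = 10.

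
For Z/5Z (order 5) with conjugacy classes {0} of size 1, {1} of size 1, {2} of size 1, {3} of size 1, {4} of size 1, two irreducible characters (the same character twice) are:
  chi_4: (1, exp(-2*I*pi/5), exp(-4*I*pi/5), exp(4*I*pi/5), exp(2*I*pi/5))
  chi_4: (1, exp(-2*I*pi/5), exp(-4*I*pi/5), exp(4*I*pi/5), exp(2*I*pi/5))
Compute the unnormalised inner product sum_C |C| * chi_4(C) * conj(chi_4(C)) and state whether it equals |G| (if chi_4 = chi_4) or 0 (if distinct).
Sum = 5 = |G| = 5; so <chi_4, chi_4> = 1 (norm-1 confirms irreducibility).

Compute term by term over conjugacy classes (|C| * chi_4(C) * conj(chi_4(C))):
  1*(1)*conj(1) + 1*(exp(-2*I*pi/5))*conj(exp(-2*I*pi/5)) + 1*(exp(-4*I*pi/5))*conj(exp(-4*I*pi/5)) + 1*(exp(4*I*pi/5))*conj(exp(4*I*pi/5)) + 1*(exp(2*I*pi/5))*conj(exp(2*I*pi/5))
  = (1) + (1) + (1) + (1) + (1)
  = 5.
(Exp terms are combined using exp(i*s)*conj(exp(i*t)) = exp(i*(s-t)), and sums of them are collapsed using the identity that for every m > 1 the m distinct m-th roots of unity sum to 0, e.g. 1 + exp(2*I*pi/3) + exp(-2*I*pi/3) = 0.)
Dividing by |G| = 5 gives 5/5 = 1, matching the row-orthogonality relation <chi_4, chi_4> = [chi_4 = chi_4].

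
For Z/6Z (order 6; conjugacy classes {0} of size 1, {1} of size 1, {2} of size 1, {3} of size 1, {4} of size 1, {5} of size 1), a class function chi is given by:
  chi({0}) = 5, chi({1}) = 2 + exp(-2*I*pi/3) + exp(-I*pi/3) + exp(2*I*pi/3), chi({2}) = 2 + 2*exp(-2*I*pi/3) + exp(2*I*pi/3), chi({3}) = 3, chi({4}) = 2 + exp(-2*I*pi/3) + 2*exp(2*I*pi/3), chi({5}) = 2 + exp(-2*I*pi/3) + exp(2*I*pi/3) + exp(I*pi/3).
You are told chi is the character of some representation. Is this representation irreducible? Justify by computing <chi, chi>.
Not irreducible (reducible): <chi, chi> = 7 > 1.

Working: <chi, chi> = (1/|G|) sum_C |C| * |chi(C)|^2 = (1/6)[1*|5|^2 + 1*|2 + exp(-2*I*pi/3) + exp(-I*pi/3) + exp(2*I*pi/3)|^2 + 1*|2 + 2*exp(-2*I*pi/3) + exp(2*I*pi/3)|^2 + 1*|3|^2 + 1*|2 + exp(-2*I*pi/3) + 2*exp(2*I*pi/3)|^2 + 1*|2 + exp(-2*I*pi/3) + exp(2*I*pi/3) + exp(I*pi/3)|^2]
  = (1/6)[(25) + (3) + (1) + (9) + (1) + (3)] = 42/6 = 7.
(Exp terms are combined using exp(i*s)*conj(exp(i*t)) = exp(i*(s-t)), and sums of them are collapsed using the identity that for every m > 1 the m distinct m-th roots of unity sum to 0, e.g. 1 + exp(2*I*pi/3) + exp(-2*I*pi/3) = 0.)
A character is irreducible iff <chi, chi> = 1, so this representation is reducible.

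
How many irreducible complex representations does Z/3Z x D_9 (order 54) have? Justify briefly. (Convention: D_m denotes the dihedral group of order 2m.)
18

Why: The number of irreducible complex representations of a finite group equals its number of conjugacy classes. For a direct product, #classes(G x H) = #classes(G) * #classes(H). Z/3Z has 3 classes (abelian), D_9 has 6 classes, so 3 * 6 = 18, so Z/3Z x D_9 (order 54) has exactly 18 irreducible complex representations.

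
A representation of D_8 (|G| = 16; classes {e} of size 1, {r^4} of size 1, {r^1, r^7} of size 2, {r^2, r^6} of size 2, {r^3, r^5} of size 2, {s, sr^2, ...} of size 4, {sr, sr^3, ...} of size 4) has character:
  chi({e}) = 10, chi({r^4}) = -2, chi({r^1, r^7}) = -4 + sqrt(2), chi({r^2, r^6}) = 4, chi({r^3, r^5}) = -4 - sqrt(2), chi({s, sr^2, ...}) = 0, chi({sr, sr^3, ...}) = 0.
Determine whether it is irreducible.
Not irreducible (reducible): <chi, chi> = 13 > 1.

Solution. <chi, chi> = (1/|G|) sum_C |C| * |chi(C)|^2 = (1/16)[1*|10|^2 + 1*|-2|^2 + 2*|-4 + sqrt(2)|^2 + 2*|4|^2 + 2*|-4 - sqrt(2)|^2 + 4*|0|^2 + 4*|0|^2]
  = (1/16)[(100) + (4) + (36 - 16*sqrt(2)) + (32) + (16*sqrt(2) + 36) + (0) + (0)] = 208/16 = 13.
A character is irreducible iff <chi, chi> = 1, so this representation is reducible.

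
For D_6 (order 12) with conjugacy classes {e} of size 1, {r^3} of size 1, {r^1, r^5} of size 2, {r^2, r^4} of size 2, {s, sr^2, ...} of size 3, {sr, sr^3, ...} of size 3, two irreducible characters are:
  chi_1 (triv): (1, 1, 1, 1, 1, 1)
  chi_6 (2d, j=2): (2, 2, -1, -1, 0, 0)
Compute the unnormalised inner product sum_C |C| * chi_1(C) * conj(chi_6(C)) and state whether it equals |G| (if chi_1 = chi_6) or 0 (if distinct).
Sum = 0; so <chi_1, chi_6> = 0 (distinct irreducibles are orthogonal).

Solution. Compute term by term over conjugacy classes (|C| * chi_1(C) * conj(chi_6(C))):
  1*(1)*conj(2) + 1*(1)*conj(2) + 2*(1)*conj(-1) + 2*(1)*conj(-1) + 3*(1)*conj(0) + 3*(1)*conj(0)
  = (2) + (2) + (-2) + (-2) + (0) + (0)
  = 0.
Dividing by |G| = 12 gives 0/12 = 0, matching the row-orthogonality relation <chi_1, chi_6> = [chi_1 = chi_6].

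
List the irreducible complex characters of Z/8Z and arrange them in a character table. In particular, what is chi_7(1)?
Character table of Z/8Z (irreps indexed chi_0,...,chi_7 with chi_k(m) = zeta_8^(k*m), zeta_8 = exp(2*pi*i/8)):
  irrep \ class  {0} (size 1)  {1} (size 1)    {2} (size 1)  {3} (size 1)    {4} (size 1)  {5} (size 1)    {6} (size 1)  {7} (size 1)  
  chi_0          1             1               1             1               1             1               1             1             
  chi_1          1             exp(I*pi/4)     I             exp(3*I*pi/4)   -1            exp(-3*I*pi/4)  -I            exp(-I*pi/4)  
  chi_2          1             I               -1            -I              1             I               -1            -I            
  chi_3          1             exp(3*I*pi/4)   -I            exp(I*pi/4)     -1            exp(-I*pi/4)    I             exp(-3*I*pi/4)
  chi_4          1             -1              1             -1              1             -1              1             -1            
  chi_5          1             exp(-3*I*pi/4)  I             exp(-I*pi/4)    -1            exp(I*pi/4)     -I            exp(3*I*pi/4) 
  chi_6          1             -I              -1            I               1             -I              -1            I             
  chi_7          1             exp(-I*pi/4)    -I            exp(-3*I*pi/4)  -1            exp(3*I*pi/4)   I             exp(I*pi/4)   

Spot check: chi_7(1) = zeta_8^(7*1) = zeta_8^7 = exp(-I*pi/4).

Details: Z/8Z is abelian, so all 8 irreducible complex representations are 1-dimensional. They are given by chi_k(m) = zeta_8^(k*m) for k = 0,...,7. Row orthogonality: sum_m chi_k(m) conj(chi_l(m)) = 8 * [k = l].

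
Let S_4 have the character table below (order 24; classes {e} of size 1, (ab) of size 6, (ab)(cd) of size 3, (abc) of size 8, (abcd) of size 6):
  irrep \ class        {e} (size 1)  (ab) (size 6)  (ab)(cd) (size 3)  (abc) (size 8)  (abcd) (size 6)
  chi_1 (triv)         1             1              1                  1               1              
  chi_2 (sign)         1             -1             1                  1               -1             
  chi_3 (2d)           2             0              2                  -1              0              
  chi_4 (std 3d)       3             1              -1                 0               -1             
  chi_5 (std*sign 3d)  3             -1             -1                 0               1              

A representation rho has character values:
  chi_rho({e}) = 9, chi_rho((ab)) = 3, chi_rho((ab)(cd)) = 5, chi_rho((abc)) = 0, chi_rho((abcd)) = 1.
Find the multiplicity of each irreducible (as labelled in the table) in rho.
Multiplicities: chi_1: 2, chi_2: 0, chi_3: 2, chi_4: 1, chi_5: 0.

Solution. Use <chi_rho, chi> = (1/|G|) sum_C |C| * chi_rho(C) * conj(chi(C)) with |G| = 24 for each irreducible chi in the table:
  <chi_rho, chi_1> = (1/24)[1*(9)*conj(1) + 6*(3)*conj(1) + 3*(5)*conj(1) + 8*(0)*conj(1) + 6*(1)*conj(1)]
      = (1/24)[(9) + (18) + (15) + (0) + (6)] = 48/24 = 2
  <chi_rho, chi_2> = (1/24)[1*(9)*conj(1) + 6*(3)*conj(-1) + 3*(5)*conj(1) + 8*(0)*conj(1) + 6*(1)*conj(-1)]
      = (1/24)[(9) + (-18) + (15) + (0) + (-6)] = 0/24 = 0
  <chi_rho, chi_3> = (1/24)[1*(9)*conj(2) + 6*(3)*conj(0) + 3*(5)*conj(2) + 8*(0)*conj(-1) + 6*(1)*conj(0)]
      = (1/24)[(18) + (0) + (30) + (0) + (0)] = 48/24 = 2
  <chi_rho, chi_4> = (1/24)[1*(9)*conj(3) + 6*(3)*conj(1) + 3*(5)*conj(-1) + 8*(0)*conj(0) + 6*(1)*conj(-1)]
      = (1/24)[(27) + (18) + (-15) + (0) + (-6)] = 24/24 = 1
  <chi_rho, chi_5> = (1/24)[1*(9)*conj(3) + 6*(3)*conj(-1) + 3*(5)*conj(-1) + 8*(0)*conj(0) + 6*(1)*conj(1)]
      = (1/24)[(27) + (-18) + (-15) + (0) + (6)] = 0/24 = 0
Dimension check: dim(rho) = sum (mult * dim) = 2*1 + 0*1 + 2*2 + 1*3 + 0*3 = 9 = chi_rho(e) = 9.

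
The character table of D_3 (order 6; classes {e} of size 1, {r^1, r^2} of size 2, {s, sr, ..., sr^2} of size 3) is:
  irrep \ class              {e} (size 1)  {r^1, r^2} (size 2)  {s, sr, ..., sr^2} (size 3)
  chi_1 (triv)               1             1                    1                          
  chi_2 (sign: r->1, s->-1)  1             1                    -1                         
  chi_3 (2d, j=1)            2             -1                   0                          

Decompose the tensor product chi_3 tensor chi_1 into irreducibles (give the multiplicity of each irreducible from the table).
chi_3 tensor chi_1 = chi_3 (all other irreducibles have multiplicity 0).

Derivation: The character of a tensor product is the pointwise product (chi_3 * chi_1)(C) = chi_3(C) * chi_1(C):
  {e}: (2)*(1), {r^1, r^2}: (-1)*(1), {s, sr, ..., sr^2}: (0)*(1)
so (chi_3 * chi_1) takes values
  {e} -> 2, {r^1, r^2} -> -1, {s, sr, ..., sr^2} -> 0.
Now take the inner product of this character with each irreducible chi from the table, <chi_3*chi_1, chi> = (1/6) sum_C |C| (chi_3*chi_1)(C) conj(chi(C)):
  <chi_3*chi_1, chi_1> = (1/6)[1*(2)*conj(1) + 2*(-1)*conj(1) + 3*(0)*conj(1)]
      = (1/6)[(2) + (-2) + (0)] = 0/6 = 0
  <chi_3*chi_1, chi_2> = (1/6)[1*(2)*conj(1) + 2*(-1)*conj(1) + 3*(0)*conj(-1)]
      = (1/6)[(2) + (-2) + (0)] = 0/6 = 0
  <chi_3*chi_1, chi_3> = (1/6)[1*(2)*conj(2) + 2*(-1)*conj(-1) + 3*(0)*conj(0)]
      = (1/6)[(4) + (2) + (0)] = 6/6 = 1
Hence the multiplicities are chi_3: 1. Dimension check: dim(chi_3)*dim(chi_1) = 2*1 = 2 and sum (mult * dim) = 1*2 = 2.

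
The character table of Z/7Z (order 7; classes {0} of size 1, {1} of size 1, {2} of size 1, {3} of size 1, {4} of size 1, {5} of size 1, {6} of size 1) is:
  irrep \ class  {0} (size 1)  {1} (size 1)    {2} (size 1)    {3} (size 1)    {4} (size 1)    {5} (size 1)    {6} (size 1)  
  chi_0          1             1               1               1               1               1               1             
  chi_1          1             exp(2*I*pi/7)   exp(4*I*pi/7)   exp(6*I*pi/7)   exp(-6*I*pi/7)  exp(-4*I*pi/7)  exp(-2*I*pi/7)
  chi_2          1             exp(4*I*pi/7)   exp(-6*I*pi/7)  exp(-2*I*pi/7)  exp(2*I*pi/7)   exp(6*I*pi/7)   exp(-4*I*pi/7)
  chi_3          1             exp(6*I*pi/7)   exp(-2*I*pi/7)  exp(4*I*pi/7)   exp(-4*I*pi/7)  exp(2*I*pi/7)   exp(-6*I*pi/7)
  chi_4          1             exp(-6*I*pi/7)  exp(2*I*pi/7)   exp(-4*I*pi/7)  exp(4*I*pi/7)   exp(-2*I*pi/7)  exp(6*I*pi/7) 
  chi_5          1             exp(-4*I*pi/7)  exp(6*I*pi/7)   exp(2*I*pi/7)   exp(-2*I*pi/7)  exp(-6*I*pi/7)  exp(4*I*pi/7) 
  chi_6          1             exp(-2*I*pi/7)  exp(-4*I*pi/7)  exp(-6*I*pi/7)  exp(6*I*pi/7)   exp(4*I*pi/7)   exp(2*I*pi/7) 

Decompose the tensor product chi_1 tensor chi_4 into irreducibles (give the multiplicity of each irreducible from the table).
chi_1 tensor chi_4 = chi_5 (all other irreducibles have multiplicity 0).

Justification: The character of a tensor product is the pointwise product (chi_1 * chi_4)(C) = chi_1(C) * chi_4(C):
  {0}: (1)*(1), {1}: (exp(2*I*pi/7))*(exp(-6*I*pi/7)), {2}: (exp(4*I*pi/7))*(exp(2*I*pi/7)), {3}: (exp(6*I*pi/7))*(exp(-4*I*pi/7)), {4}: (exp(-6*I*pi/7))*(exp(4*I*pi/7)), {5}: (exp(-4*I*pi/7))*(exp(-2*I*pi/7)), {6}: (exp(-2*I*pi/7))*(exp(6*I*pi/7))
so (chi_1 * chi_4) takes values
  {0} -> 1, {1} -> exp(-4*I*pi/7), {2} -> exp(6*I*pi/7), {3} -> exp(2*I*pi/7), {4} -> exp(-2*I*pi/7), {5} -> exp(-6*I*pi/7), {6} -> exp(4*I*pi/7).
Now take the inner product of this character with each irreducible chi from the table, <chi_1*chi_4, chi> = (1/7) sum_C |C| (chi_1*chi_4)(C) conj(chi(C)):
  <chi_1*chi_4, chi_0> = (1/7)[1*(1)*conj(1) + 1*(exp(-4*I*pi/7))*conj(1) + 1*(exp(6*I*pi/7))*conj(1) + 1*(exp(2*I*pi/7))*conj(1) + 1*(exp(-2*I*pi/7))*conj(1) + 1*(exp(-6*I*pi/7))*conj(1) + 1*(exp(4*I*pi/7))*conj(1)]
      = (1/7)[(1) + (exp(-4*I*pi/7)) + (exp(6*I*pi/7)) + (exp(2*I*pi/7)) + (exp(-2*I*pi/7)) + (exp(-6*I*pi/7)) + (exp(4*I*pi/7))] = 0/7 = 0
  <chi_1*chi_4, chi_1> = (1/7)[1*(1)*conj(1) + 1*(exp(-4*I*pi/7))*conj(exp(2*I*pi/7)) + 1*(exp(6*I*pi/7))*conj(exp(4*I*pi/7)) + 1*(exp(2*I*pi/7))*conj(exp(6*I*pi/7)) + 1*(exp(-2*I*pi/7))*conj(exp(-6*I*pi/7)) + 1*(exp(-6*I*pi/7))*conj(exp(-4*I*pi/7)) + 1*(exp(4*I*pi/7))*conj(exp(-2*I*pi/7))]
      = (1/7)[(1) + (exp(-6*I*pi/7)) + (exp(2*I*pi/7)) + (exp(-4*I*pi/7)) + (exp(4*I*pi/7)) + (exp(-2*I*pi/7)) + (exp(6*I*pi/7))] = 0/7 = 0
  <chi_1*chi_4, chi_2> = (1/7)[1*(1)*conj(1) + 1*(exp(-4*I*pi/7))*conj(exp(4*I*pi/7)) + 1*(exp(6*I*pi/7))*conj(exp(-6*I*pi/7)) + 1*(exp(2*I*pi/7))*conj(exp(-2*I*pi/7)) + 1*(exp(-2*I*pi/7))*conj(exp(2*I*pi/7)) + 1*(exp(-6*I*pi/7))*conj(exp(6*I*pi/7)) + 1*(exp(4*I*pi/7))*conj(exp(-4*I*pi/7))]
      = (1/7)[(1) + (exp(6*I*pi/7)) + (exp(-2*I*pi/7)) + (exp(4*I*pi/7)) + (exp(-4*I*pi/7)) + (exp(2*I*pi/7)) + (exp(-6*I*pi/7))] = 0/7 = 0
  <chi_1*chi_4, chi_3> = (1/7)[1*(1)*conj(1) + 1*(exp(-4*I*pi/7))*conj(exp(6*I*pi/7)) + 1*(exp(6*I*pi/7))*conj(exp(-2*I*pi/7)) + 1*(exp(2*I*pi/7))*conj(exp(4*I*pi/7)) + 1*(exp(-2*I*pi/7))*conj(exp(-4*I*pi/7)) + 1*(exp(-6*I*pi/7))*conj(exp(2*I*pi/7)) + 1*(exp(4*I*pi/7))*conj(exp(-6*I*pi/7))]
      = (1/7)[(1) + (exp(4*I*pi/7)) + (exp(-6*I*pi/7)) + (exp(-2*I*pi/7)) + (exp(2*I*pi/7)) + (exp(6*I*pi/7)) + (exp(-4*I*pi/7))] = 0/7 = 0
  <chi_1*chi_4, chi_4> = (1/7)[1*(1)*conj(1) + 1*(exp(-4*I*pi/7))*conj(exp(-6*I*pi/7)) + 1*(exp(6*I*pi/7))*conj(exp(2*I*pi/7)) + 1*(exp(2*I*pi/7))*conj(exp(-4*I*pi/7)) + 1*(exp(-2*I*pi/7))*conj(exp(4*I*pi/7)) + 1*(exp(-6*I*pi/7))*conj(exp(-2*I*pi/7)) + 1*(exp(4*I*pi/7))*conj(exp(6*I*pi/7))]
      = (1/7)[(1) + (exp(2*I*pi/7)) + (exp(4*I*pi/7)) + (exp(6*I*pi/7)) + (exp(-6*I*pi/7)) + (exp(-4*I*pi/7)) + (exp(-2*I*pi/7))] = 0/7 = 0
  <chi_1*chi_4, chi_5> = (1/7)[1*(1)*conj(1) + 1*(exp(-4*I*pi/7))*conj(exp(-4*I*pi/7)) + 1*(exp(6*I*pi/7))*conj(exp(6*I*pi/7)) + 1*(exp(2*I*pi/7))*conj(exp(2*I*pi/7)) + 1*(exp(-2*I*pi/7))*conj(exp(-2*I*pi/7)) + 1*(exp(-6*I*pi/7))*conj(exp(-6*I*pi/7)) + 1*(exp(4*I*pi/7))*conj(exp(4*I*pi/7))]
      = (1/7)[(1) + (1) + (1) + (1) + (1) + (1) + (1)] = 7/7 = 1
  <chi_1*chi_4, chi_6> = (1/7)[1*(1)*conj(1) + 1*(exp(-4*I*pi/7))*conj(exp(-2*I*pi/7)) + 1*(exp(6*I*pi/7))*conj(exp(-4*I*pi/7)) + 1*(exp(2*I*pi/7))*conj(exp(-6*I*pi/7)) + 1*(exp(-2*I*pi/7))*conj(exp(6*I*pi/7)) + 1*(exp(-6*I*pi/7))*conj(exp(4*I*pi/7)) + 1*(exp(4*I*pi/7))*conj(exp(2*I*pi/7))]
      = (1/7)[(1) + (exp(-2*I*pi/7)) + (exp(-4*I*pi/7)) + (exp(-6*I*pi/7)) + (exp(6*I*pi/7)) + (exp(4*I*pi/7)) + (exp(2*I*pi/7))] = 0/7 = 0
(Exp terms are combined using exp(i*s)*conj(exp(i*t)) = exp(i*(s-t)), and sums of them are collapsed using the identity that for every m > 1 the m distinct m-th roots of unity sum to 0, e.g. 1 + exp(2*I*pi/3) + exp(-2*I*pi/3) = 0.)
Hence the multiplicities are chi_5: 1. Dimension check: dim(chi_1)*dim(chi_4) = 1*1 = 1 and sum (mult * dim) = 1*1 = 1.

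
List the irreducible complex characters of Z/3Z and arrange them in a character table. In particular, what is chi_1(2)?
Character table of Z/3Z (irreps indexed chi_0,...,chi_2 with chi_k(m) = zeta_3^(k*m), zeta_3 = exp(2*pi*i/3)):
  irrep \ class  {0} (size 1)  {1} (size 1)    {2} (size 1)  
  chi_0          1             1               1             
  chi_1          1             exp(2*I*pi/3)   exp(-2*I*pi/3)
  chi_2          1             exp(-2*I*pi/3)  exp(2*I*pi/3) 

Spot check: chi_1(2) = zeta_3^(1*2) = zeta_3^2 = exp(-2*I*pi/3).

Reasoning: Z/3Z is abelian, so all 3 irreducible complex representations are 1-dimensional. They are given by chi_k(m) = zeta_3^(k*m) for k = 0,...,2. Row orthogonality: sum_m chi_k(m) conj(chi_l(m)) = 3 * [k = l].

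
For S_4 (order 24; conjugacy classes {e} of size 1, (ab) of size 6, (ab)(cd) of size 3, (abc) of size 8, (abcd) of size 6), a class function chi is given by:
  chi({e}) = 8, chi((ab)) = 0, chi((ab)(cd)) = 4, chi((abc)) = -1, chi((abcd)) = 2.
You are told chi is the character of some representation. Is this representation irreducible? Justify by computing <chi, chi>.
Not irreducible (reducible): <chi, chi> = 6 > 1.

Justification: <chi, chi> = (1/|G|) sum_C |C| * |chi(C)|^2 = (1/24)[1*|8|^2 + 6*|0|^2 + 3*|4|^2 + 8*|-1|^2 + 6*|2|^2]
  = (1/24)[(64) + (0) + (48) + (8) + (24)] = 144/24 = 6.
A character is irreducible iff <chi, chi> = 1, so this representation is reducible.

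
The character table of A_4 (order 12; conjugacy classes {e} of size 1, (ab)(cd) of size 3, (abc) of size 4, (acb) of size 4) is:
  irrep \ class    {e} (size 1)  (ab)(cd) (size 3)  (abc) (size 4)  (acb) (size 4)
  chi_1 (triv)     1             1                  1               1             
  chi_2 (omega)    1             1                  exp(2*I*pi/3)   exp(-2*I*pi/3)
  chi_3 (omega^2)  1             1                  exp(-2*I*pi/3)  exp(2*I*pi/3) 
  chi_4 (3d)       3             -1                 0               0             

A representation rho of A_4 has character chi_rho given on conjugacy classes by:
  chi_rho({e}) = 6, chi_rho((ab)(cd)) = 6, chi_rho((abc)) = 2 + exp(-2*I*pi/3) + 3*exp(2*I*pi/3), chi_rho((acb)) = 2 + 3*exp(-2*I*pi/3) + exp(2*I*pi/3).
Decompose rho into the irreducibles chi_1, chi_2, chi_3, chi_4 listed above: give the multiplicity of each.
Multiplicities: chi_1: 2, chi_2: 3, chi_3: 1, chi_4: 0.

Reasoning: Use <chi_rho, chi> = (1/|G|) sum_C |C| * chi_rho(C) * conj(chi(C)) with |G| = 12 for each irreducible chi in the table:
  <chi_rho, chi_1> = (1/12)[1*(6)*conj(1) + 3*(6)*conj(1) + 4*(2 + exp(-2*I*pi/3) + 3*exp(2*I*pi/3))*conj(1) + 4*(2 + 3*exp(-2*I*pi/3) + exp(2*I*pi/3))*conj(1)]
      = (1/12)[(6) + (18) + (8 + 4*exp(-2*I*pi/3) + 12*exp(2*I*pi/3)) + (8 + 12*exp(-2*I*pi/3) + 4*exp(2*I*pi/3))] = 24/12 = 2
  <chi_rho, chi_2> = (1/12)[1*(6)*conj(1) + 3*(6)*conj(1) + 4*(2 + exp(-2*I*pi/3) + 3*exp(2*I*pi/3))*conj(exp(2*I*pi/3)) + 4*(2 + 3*exp(-2*I*pi/3) + exp(2*I*pi/3))*conj(exp(-2*I*pi/3))]
      = (1/12)[(6) + (18) + (12 + 8*exp(-2*I*pi/3) + 4*exp(2*I*pi/3)) + (12 + 4*exp(-2*I*pi/3) + 8*exp(2*I*pi/3))] = 36/12 = 3
  <chi_rho, chi_3> = (1/12)[1*(6)*conj(1) + 3*(6)*conj(1) + 4*(2 + exp(-2*I*pi/3) + 3*exp(2*I*pi/3))*conj(exp(-2*I*pi/3)) + 4*(2 + 3*exp(-2*I*pi/3) + exp(2*I*pi/3))*conj(exp(2*I*pi/3))]
      = (1/12)[(6) + (18) + (4 + 12*exp(-2*I*pi/3) + 8*exp(2*I*pi/3)) + (4 + 8*exp(-2*I*pi/3) + 12*exp(2*I*pi/3))] = 12/12 = 1
  <chi_rho, chi_4> = (1/12)[1*(6)*conj(3) + 3*(6)*conj(-1) + 4*(2 + exp(-2*I*pi/3) + 3*exp(2*I*pi/3))*conj(0) + 4*(2 + 3*exp(-2*I*pi/3) + exp(2*I*pi/3))*conj(0)]
      = (1/12)[(18) + (-18) + (0) + (0)] = 0/12 = 0
(Exp terms are combined using exp(i*s)*conj(exp(i*t)) = exp(i*(s-t)), and sums of them are collapsed using the identity that for every m > 1 the m distinct m-th roots of unity sum to 0, e.g. 1 + exp(2*I*pi/3) + exp(-2*I*pi/3) = 0.)
Dimension check: dim(rho) = sum (mult * dim) = 2*1 + 3*1 + 1*1 + 0*3 = 6 = chi_rho(e) = 6.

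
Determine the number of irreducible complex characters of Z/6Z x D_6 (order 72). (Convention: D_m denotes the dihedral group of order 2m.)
36

Proof sketch: The number of irreducible complex representations of a finite group equals its number of conjugacy classes. For a direct product, #classes(G x H) = #classes(G) * #classes(H). Z/6Z has 6 classes (abelian), D_6 has 6 classes, so 6 * 6 = 36, so Z/6Z x D_6 (order 72) has exactly 36 irreducible complex representations.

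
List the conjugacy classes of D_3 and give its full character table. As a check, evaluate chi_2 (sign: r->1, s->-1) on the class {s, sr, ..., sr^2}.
Conjugacy classes: {e} of size 1, {r^1, r^2} of size 2, {s, sr, ..., sr^2} of size 3.
Character table:
  irrep \ class              {e} (size 1)  {r^1, r^2} (size 2)  {s, sr, ..., sr^2} (size 3)
  chi_1 (triv)               1             1                    1                          
  chi_2 (sign: r->1, s->-1)  1             1                    -1                         
  chi_3 (2d, j=1)            2             -1                   0                          

Spot check: chi_2 (sign: r->1, s->-1) on {s, sr, ..., sr^2} = -1.

Solution. D_3 has order 2*3 = 6 with 3 conjugacy classes, hence 3 irreducibles. Sum of squared dims 1 + 1 + 4 = 6 = |G|. Linear characters come from the abelianisation; the 2-dimensional irreps have character r^k -> 2*cos(2*pi*j*k/3), reflections -> 0.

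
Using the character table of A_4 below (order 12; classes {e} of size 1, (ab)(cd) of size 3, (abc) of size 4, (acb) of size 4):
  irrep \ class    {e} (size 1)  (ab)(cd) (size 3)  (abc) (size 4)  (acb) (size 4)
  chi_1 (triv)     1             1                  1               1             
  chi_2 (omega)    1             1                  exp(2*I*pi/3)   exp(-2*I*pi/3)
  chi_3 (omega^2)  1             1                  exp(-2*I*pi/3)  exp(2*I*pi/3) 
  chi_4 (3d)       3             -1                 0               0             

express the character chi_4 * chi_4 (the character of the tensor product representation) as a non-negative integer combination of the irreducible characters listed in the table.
chi_4 tensor chi_4 = chi_1 + chi_2 + chi_3 + 2*chi_4 (all other irreducibles have multiplicity 0).

Solution. The character of a tensor product is the pointwise product (chi_4 * chi_4)(C) = chi_4(C) * chi_4(C):
  {e}: (3)*(3), (ab)(cd): (-1)*(-1), (abc): (0)*(0), (acb): (0)*(0)
so (chi_4 * chi_4) takes values
  {e} -> 9, (ab)(cd) -> 1, (abc) -> 0, (acb) -> 0.
Now take the inner product of this character with each irreducible chi from the table, <chi_4*chi_4, chi> = (1/12) sum_C |C| (chi_4*chi_4)(C) conj(chi(C)):
  <chi_4*chi_4, chi_1> = (1/12)[1*(9)*conj(1) + 3*(1)*conj(1) + 4*(0)*conj(1) + 4*(0)*conj(1)]
      = (1/12)[(9) + (3) + (0) + (0)] = 12/12 = 1
  <chi_4*chi_4, chi_2> = (1/12)[1*(9)*conj(1) + 3*(1)*conj(1) + 4*(0)*conj(exp(2*I*pi/3)) + 4*(0)*conj(exp(-2*I*pi/3))]
      = (1/12)[(9) + (3) + (0) + (0)] = 12/12 = 1
  <chi_4*chi_4, chi_3> = (1/12)[1*(9)*conj(1) + 3*(1)*conj(1) + 4*(0)*conj(exp(-2*I*pi/3)) + 4*(0)*conj(exp(2*I*pi/3))]
      = (1/12)[(9) + (3) + (0) + (0)] = 12/12 = 1
  <chi_4*chi_4, chi_4> = (1/12)[1*(9)*conj(3) + 3*(1)*conj(-1) + 4*(0)*conj(0) + 4*(0)*conj(0)]
      = (1/12)[(27) + (-3) + (0) + (0)] = 24/12 = 2
(Exp terms are combined using exp(i*s)*conj(exp(i*t)) = exp(i*(s-t)), and sums of them are collapsed using the identity that for every m > 1 the m distinct m-th roots of unity sum to 0, e.g. 1 + exp(2*I*pi/3) + exp(-2*I*pi/3) = 0.)
Hence the multiplicities are chi_1: 1, chi_2: 1, chi_3: 1, chi_4: 2. Dimension check: dim(chi_4)*dim(chi_4) = 3*3 = 9 and sum (mult * dim) = 1*1 + 1*1 + 1*1 + 2*3 = 9.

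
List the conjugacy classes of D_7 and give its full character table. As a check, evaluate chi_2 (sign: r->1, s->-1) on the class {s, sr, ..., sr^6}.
Conjugacy classes: {e} of size 1, {r^1, r^6} of size 2, {r^2, r^5} of size 2, {r^3, r^4} of size 2, {s, sr, ..., sr^6} of size 7.
Character table:
  irrep \ class              {e} (size 1)  {r^1, r^6} (size 2)  {r^2, r^5} (size 2)  {r^3, r^4} (size 2)  {s, sr, ..., sr^6} (size 7)
  chi_1 (triv)               1             1                    1                    1                    1                          
  chi_2 (sign: r->1, s->-1)  1             1                    1                    1                    -1                         
  chi_3 (2d, j=1)            2             2*cos(2*pi/7)        -2*cos(3*pi/7)       -2*cos(pi/7)         0                          
  chi_4 (2d, j=2)            2             -2*cos(3*pi/7)       -2*cos(pi/7)         2*cos(2*pi/7)        0                          
  chi_5 (2d, j=3)            2             -2*cos(pi/7)         2*cos(2*pi/7)        -2*cos(3*pi/7)       0                          

Spot check: chi_2 (sign: r->1, s->-1) on {s, sr, ..., sr^6} = -1.

D_7 has order 2*7 = 14 with 5 conjugacy classes, hence 5 irreducibles. Sum of squared dims 1 + 1 + 4 + 4 + 4 = 14 = |G|. Linear characters come from the abelianisation; the 2-dimensional irreps have character r^k -> 2*cos(2*pi*j*k/7), reflections -> 0.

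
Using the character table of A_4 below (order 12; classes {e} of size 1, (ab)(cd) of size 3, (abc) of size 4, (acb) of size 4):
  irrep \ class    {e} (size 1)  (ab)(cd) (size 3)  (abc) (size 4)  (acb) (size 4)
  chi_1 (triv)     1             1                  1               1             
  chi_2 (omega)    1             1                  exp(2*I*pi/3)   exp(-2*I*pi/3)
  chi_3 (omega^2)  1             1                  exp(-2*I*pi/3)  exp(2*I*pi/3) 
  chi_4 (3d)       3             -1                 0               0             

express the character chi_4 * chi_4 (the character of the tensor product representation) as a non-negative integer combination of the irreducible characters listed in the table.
chi_4 tensor chi_4 = chi_1 + chi_2 + chi_3 + 2*chi_4 (all other irreducibles have multiplicity 0).

Argument: The character of a tensor product is the pointwise product (chi_4 * chi_4)(C) = chi_4(C) * chi_4(C):
  {e}: (3)*(3), (ab)(cd): (-1)*(-1), (abc): (0)*(0), (acb): (0)*(0)
so (chi_4 * chi_4) takes values
  {e} -> 9, (ab)(cd) -> 1, (abc) -> 0, (acb) -> 0.
Now take the inner product of this character with each irreducible chi from the table, <chi_4*chi_4, chi> = (1/12) sum_C |C| (chi_4*chi_4)(C) conj(chi(C)):
  <chi_4*chi_4, chi_1> = (1/12)[1*(9)*conj(1) + 3*(1)*conj(1) + 4*(0)*conj(1) + 4*(0)*conj(1)]
      = (1/12)[(9) + (3) + (0) + (0)] = 12/12 = 1
  <chi_4*chi_4, chi_2> = (1/12)[1*(9)*conj(1) + 3*(1)*conj(1) + 4*(0)*conj(exp(2*I*pi/3)) + 4*(0)*conj(exp(-2*I*pi/3))]
      = (1/12)[(9) + (3) + (0) + (0)] = 12/12 = 1
  <chi_4*chi_4, chi_3> = (1/12)[1*(9)*conj(1) + 3*(1)*conj(1) + 4*(0)*conj(exp(-2*I*pi/3)) + 4*(0)*conj(exp(2*I*pi/3))]
      = (1/12)[(9) + (3) + (0) + (0)] = 12/12 = 1
  <chi_4*chi_4, chi_4> = (1/12)[1*(9)*conj(3) + 3*(1)*conj(-1) + 4*(0)*conj(0) + 4*(0)*conj(0)]
      = (1/12)[(27) + (-3) + (0) + (0)] = 24/12 = 2
(Exp terms are combined using exp(i*s)*conj(exp(i*t)) = exp(i*(s-t)), and sums of them are collapsed using the identity that for every m > 1 the m distinct m-th roots of unity sum to 0, e.g. 1 + exp(2*I*pi/3) + exp(-2*I*pi/3) = 0.)
Hence the multiplicities are chi_1: 1, chi_2: 1, chi_3: 1, chi_4: 2. Dimension check: dim(chi_4)*dim(chi_4) = 3*3 = 9 and sum (mult * dim) = 1*1 + 1*1 + 1*1 + 2*3 = 9.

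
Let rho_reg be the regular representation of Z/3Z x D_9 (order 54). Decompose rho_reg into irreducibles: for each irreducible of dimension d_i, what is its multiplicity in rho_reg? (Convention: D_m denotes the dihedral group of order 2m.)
Each irreducible V_i of dimension d_i appears with multiplicity d_i, i.e. rho_reg = (direct sum over all irreducibles V_i) d_i V_i. The irreducible dimensions for Z/3Z x D_9 are 1, 1, 1, 1, 1, 1, 2, 2, 2, 2, 2, 2, 2, 2, 2, 2, 2, 2: 6 irreducibles of dimension 1, each with multiplicity 1; 12 irreducibles of dimension 2, each with multiplicity 2. Total dimension 6*1*1 + 12*2*2 = 54 = |G|.

Argument: General theorem: in the regular representation of a finite group G, each irreducible appears with multiplicity equal to its dimension. Check: dim(rho_reg) = sum d_i^2 = 1 + 1 + 1 + 1 + 1 + 1 + 4 + 4 + 4 + 4 + 4 + 4 + 4 + 4 + 4 + 4 + 4 + 4 = 54 = |G|.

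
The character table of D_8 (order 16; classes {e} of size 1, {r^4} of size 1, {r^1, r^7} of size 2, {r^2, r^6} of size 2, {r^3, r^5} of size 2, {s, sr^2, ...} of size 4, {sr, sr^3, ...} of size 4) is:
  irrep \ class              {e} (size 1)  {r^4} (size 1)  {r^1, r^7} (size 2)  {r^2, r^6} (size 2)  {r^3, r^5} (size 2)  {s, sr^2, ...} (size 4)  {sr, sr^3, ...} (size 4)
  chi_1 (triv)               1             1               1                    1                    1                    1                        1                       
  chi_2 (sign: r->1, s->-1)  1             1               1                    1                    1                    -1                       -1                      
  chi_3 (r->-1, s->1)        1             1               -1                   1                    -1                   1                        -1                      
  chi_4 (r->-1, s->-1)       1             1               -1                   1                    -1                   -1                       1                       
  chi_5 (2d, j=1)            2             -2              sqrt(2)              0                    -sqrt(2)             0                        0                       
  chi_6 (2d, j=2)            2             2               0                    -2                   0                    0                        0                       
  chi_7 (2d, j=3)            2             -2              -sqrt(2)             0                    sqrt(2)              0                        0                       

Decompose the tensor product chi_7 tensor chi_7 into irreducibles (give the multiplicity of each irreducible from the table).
chi_7 tensor chi_7 = chi_1 + chi_2 + chi_6 (all other irreducibles have multiplicity 0).

Why: The character of a tensor product is the pointwise product (chi_7 * chi_7)(C) = chi_7(C) * chi_7(C):
  {e}: (2)*(2), {r^4}: (-2)*(-2), {r^1, r^7}: (-sqrt(2))*(-sqrt(2)), {r^2, r^6}: (0)*(0), {r^3, r^5}: (sqrt(2))*(sqrt(2)), {s, sr^2, ...}: (0)*(0), {sr, sr^3, ...}: (0)*(0)
so (chi_7 * chi_7) takes values
  {e} -> 4, {r^4} -> 4, {r^1, r^7} -> 2, {r^2, r^6} -> 0, {r^3, r^5} -> 2, {s, sr^2, ...} -> 0, {sr, sr^3, ...} -> 0.
Now take the inner product of this character with each irreducible chi from the table, <chi_7*chi_7, chi> = (1/16) sum_C |C| (chi_7*chi_7)(C) conj(chi(C)):
  <chi_7*chi_7, chi_1> = (1/16)[1*(4)*conj(1) + 1*(4)*conj(1) + 2*(2)*conj(1) + 2*(0)*conj(1) + 2*(2)*conj(1) + 4*(0)*conj(1) + 4*(0)*conj(1)]
      = (1/16)[(4) + (4) + (4) + (0) + (4) + (0) + (0)] = 16/16 = 1
  <chi_7*chi_7, chi_2> = (1/16)[1*(4)*conj(1) + 1*(4)*conj(1) + 2*(2)*conj(1) + 2*(0)*conj(1) + 2*(2)*conj(1) + 4*(0)*conj(-1) + 4*(0)*conj(-1)]
      = (1/16)[(4) + (4) + (4) + (0) + (4) + (0) + (0)] = 16/16 = 1
  <chi_7*chi_7, chi_3> = (1/16)[1*(4)*conj(1) + 1*(4)*conj(1) + 2*(2)*conj(-1) + 2*(0)*conj(1) + 2*(2)*conj(-1) + 4*(0)*conj(1) + 4*(0)*conj(-1)]
      = (1/16)[(4) + (4) + (-4) + (0) + (-4) + (0) + (0)] = 0/16 = 0
  <chi_7*chi_7, chi_4> = (1/16)[1*(4)*conj(1) + 1*(4)*conj(1) + 2*(2)*conj(-1) + 2*(0)*conj(1) + 2*(2)*conj(-1) + 4*(0)*conj(-1) + 4*(0)*conj(1)]
      = (1/16)[(4) + (4) + (-4) + (0) + (-4) + (0) + (0)] = 0/16 = 0
  <chi_7*chi_7, chi_5> = (1/16)[1*(4)*conj(2) + 1*(4)*conj(-2) + 2*(2)*conj(sqrt(2)) + 2*(0)*conj(0) + 2*(2)*conj(-sqrt(2)) + 4*(0)*conj(0) + 4*(0)*conj(0)]
      = (1/16)[(8) + (-8) + (4*sqrt(2)) + (0) + (-4*sqrt(2)) + (0) + (0)] = 0/16 = 0
  <chi_7*chi_7, chi_6> = (1/16)[1*(4)*conj(2) + 1*(4)*conj(2) + 2*(2)*conj(0) + 2*(0)*conj(-2) + 2*(2)*conj(0) + 4*(0)*conj(0) + 4*(0)*conj(0)]
      = (1/16)[(8) + (8) + (0) + (0) + (0) + (0) + (0)] = 16/16 = 1
  <chi_7*chi_7, chi_7> = (1/16)[1*(4)*conj(2) + 1*(4)*conj(-2) + 2*(2)*conj(-sqrt(2)) + 2*(0)*conj(0) + 2*(2)*conj(sqrt(2)) + 4*(0)*conj(0) + 4*(0)*conj(0)]
      = (1/16)[(8) + (-8) + (-4*sqrt(2)) + (0) + (4*sqrt(2)) + (0) + (0)] = 0/16 = 0
Hence the multiplicities are chi_1: 1, chi_2: 1, chi_6: 1. Dimension check: dim(chi_7)*dim(chi_7) = 2*2 = 4 and sum (mult * dim) = 1*1 + 1*1 + 1*2 = 4.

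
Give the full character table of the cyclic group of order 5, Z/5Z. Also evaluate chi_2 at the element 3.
Character table of Z/5Z (irreps indexed chi_0,...,chi_4 with chi_k(m) = zeta_5^(k*m), zeta_5 = exp(2*pi*i/5)):
  irrep \ class  {0} (size 1)  {1} (size 1)    {2} (size 1)    {3} (size 1)    {4} (size 1)  
  chi_0          1             1               1               1               1             
  chi_1          1             exp(2*I*pi/5)   exp(4*I*pi/5)   exp(-4*I*pi/5)  exp(-2*I*pi/5)
  chi_2          1             exp(4*I*pi/5)   exp(-2*I*pi/5)  exp(2*I*pi/5)   exp(-4*I*pi/5)
  chi_3          1             exp(-4*I*pi/5)  exp(2*I*pi/5)   exp(-2*I*pi/5)  exp(4*I*pi/5) 
  chi_4          1             exp(-2*I*pi/5)  exp(-4*I*pi/5)  exp(4*I*pi/5)   exp(2*I*pi/5) 

Spot check: chi_2(3) = zeta_5^(2*3) = zeta_5^6 = exp(2*I*pi/5).

Why: Z/5Z is abelian, so all 5 irreducible complex representations are 1-dimensional. They are given by chi_k(m) = zeta_5^(k*m) for k = 0,...,4. Row orthogonality: sum_m chi_k(m) conj(chi_l(m)) = 5 * [k = l].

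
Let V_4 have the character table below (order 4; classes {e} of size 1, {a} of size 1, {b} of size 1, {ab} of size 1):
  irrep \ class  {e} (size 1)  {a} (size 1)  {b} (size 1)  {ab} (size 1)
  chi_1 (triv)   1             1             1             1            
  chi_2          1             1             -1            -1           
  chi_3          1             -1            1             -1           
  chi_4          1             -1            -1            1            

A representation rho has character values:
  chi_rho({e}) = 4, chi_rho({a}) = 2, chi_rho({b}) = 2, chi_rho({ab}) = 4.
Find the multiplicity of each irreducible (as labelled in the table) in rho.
Multiplicities: chi_1: 3, chi_2: 0, chi_3: 0, chi_4: 1.

Explanation: Use <chi_rho, chi> = (1/|G|) sum_C |C| * chi_rho(C) * conj(chi(C)) with |G| = 4 for each irreducible chi in the table:
  <chi_rho, chi_1> = (1/4)[1*(4)*conj(1) + 1*(2)*conj(1) + 1*(2)*conj(1) + 1*(4)*conj(1)]
      = (1/4)[(4) + (2) + (2) + (4)] = 12/4 = 3
  <chi_rho, chi_2> = (1/4)[1*(4)*conj(1) + 1*(2)*conj(1) + 1*(2)*conj(-1) + 1*(4)*conj(-1)]
      = (1/4)[(4) + (2) + (-2) + (-4)] = 0/4 = 0
  <chi_rho, chi_3> = (1/4)[1*(4)*conj(1) + 1*(2)*conj(-1) + 1*(2)*conj(1) + 1*(4)*conj(-1)]
      = (1/4)[(4) + (-2) + (2) + (-4)] = 0/4 = 0
  <chi_rho, chi_4> = (1/4)[1*(4)*conj(1) + 1*(2)*conj(-1) + 1*(2)*conj(-1) + 1*(4)*conj(1)]
      = (1/4)[(4) + (-2) + (-2) + (4)] = 4/4 = 1
Dimension check: dim(rho) = sum (mult * dim) = 3*1 + 0*1 + 0*1 + 1*1 = 4 = chi_rho(e) = 4.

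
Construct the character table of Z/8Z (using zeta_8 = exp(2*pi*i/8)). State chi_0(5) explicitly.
Character table of Z/8Z (irreps indexed chi_0,...,chi_7 with chi_k(m) = zeta_8^(k*m), zeta_8 = exp(2*pi*i/8)):
  irrep \ class  {0} (size 1)  {1} (size 1)    {2} (size 1)  {3} (size 1)    {4} (size 1)  {5} (size 1)    {6} (size 1)  {7} (size 1)  
  chi_0          1             1               1             1               1             1               1             1             
  chi_1          1             exp(I*pi/4)     I             exp(3*I*pi/4)   -1            exp(-3*I*pi/4)  -I            exp(-I*pi/4)  
  chi_2          1             I               -1            -I              1             I               -1            -I            
  chi_3          1             exp(3*I*pi/4)   -I            exp(I*pi/4)     -1            exp(-I*pi/4)    I             exp(-3*I*pi/4)
  chi_4          1             -1              1             -1              1             -1              1             -1            
  chi_5          1             exp(-3*I*pi/4)  I             exp(-I*pi/4)    -1            exp(I*pi/4)     -I            exp(3*I*pi/4) 
  chi_6          1             -I              -1            I               1             -I              -1            I             
  chi_7          1             exp(-I*pi/4)    -I            exp(-3*I*pi/4)  -1            exp(3*I*pi/4)   I             exp(I*pi/4)   

Spot check: chi_0(5) = zeta_8^(0*5) = zeta_8^0 = 1.

Justification: Z/8Z is abelian, so all 8 irreducible complex representations are 1-dimensional. They are given by chi_k(m) = zeta_8^(k*m) for k = 0,...,7. Row orthogonality: sum_m chi_k(m) conj(chi_l(m)) = 8 * [k = l].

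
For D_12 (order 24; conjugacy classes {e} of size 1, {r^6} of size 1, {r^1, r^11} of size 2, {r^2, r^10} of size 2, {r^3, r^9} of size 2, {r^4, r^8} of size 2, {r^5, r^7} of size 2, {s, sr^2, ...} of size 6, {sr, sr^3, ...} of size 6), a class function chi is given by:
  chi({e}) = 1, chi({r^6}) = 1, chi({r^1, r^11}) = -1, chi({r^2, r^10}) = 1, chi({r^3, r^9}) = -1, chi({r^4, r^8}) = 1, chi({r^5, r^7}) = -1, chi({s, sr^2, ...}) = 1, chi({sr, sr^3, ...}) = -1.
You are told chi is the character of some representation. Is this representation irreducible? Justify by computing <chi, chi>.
Irreducible: <chi, chi> = 1.

Details: <chi, chi> = (1/|G|) sum_C |C| * |chi(C)|^2 = (1/24)[1*|1|^2 + 1*|1|^2 + 2*|-1|^2 + 2*|1|^2 + 2*|-1|^2 + 2*|1|^2 + 2*|-1|^2 + 6*|1|^2 + 6*|-1|^2]
  = (1/24)[(1) + (1) + (2) + (2) + (2) + (2) + (2) + (6) + (6)] = 24/24 = 1.
A character is irreducible iff <chi, chi> = 1, so this representation is irreducible.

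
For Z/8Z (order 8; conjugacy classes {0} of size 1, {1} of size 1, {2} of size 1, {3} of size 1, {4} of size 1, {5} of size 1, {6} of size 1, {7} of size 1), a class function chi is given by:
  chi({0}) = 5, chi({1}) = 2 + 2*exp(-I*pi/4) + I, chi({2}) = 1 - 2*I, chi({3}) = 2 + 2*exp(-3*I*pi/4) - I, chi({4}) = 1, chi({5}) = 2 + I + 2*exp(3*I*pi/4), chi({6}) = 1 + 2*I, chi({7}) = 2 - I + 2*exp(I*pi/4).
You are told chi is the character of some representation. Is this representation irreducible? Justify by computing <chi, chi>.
Not irreducible (reducible): <chi, chi> = 9 > 1.

Reasoning: <chi, chi> = (1/|G|) sum_C |C| * |chi(C)|^2 = (1/8)[1*|5|^2 + 1*|2 + 2*exp(-I*pi/4) + I|^2 + 1*|1 - 2*I|^2 + 1*|2 + 2*exp(-3*I*pi/4) - I|^2 + 1*|1|^2 + 1*|2 + I + 2*exp(3*I*pi/4)|^2 + 1*|1 + 2*I|^2 + 1*|2 - I + 2*exp(I*pi/4)|^2]
  = (1/8)[(25) + (9 + 4*exp(-I*pi/4) + 2*exp(3*I*pi/4) + 2*exp(I*pi/4)) + (5) + (9 + 2*exp(-3*I*pi/4) + 2*exp(-I*pi/4) + 4*exp(3*I*pi/4)) + (1) + (9 + 2*exp(-3*I*pi/4) + 2*exp(-I*pi/4) + 4*exp(3*I*pi/4)) + (5) + (9 + 4*exp(-I*pi/4) + 2*exp(3*I*pi/4) + 2*exp(I*pi/4))] = 72/8 = 9.
(Exp terms are combined using exp(i*s)*conj(exp(i*t)) = exp(i*(s-t)), and sums of them are collapsed using the identity that for every m > 1 the m distinct m-th roots of unity sum to 0, e.g. 1 + exp(2*I*pi/3) + exp(-2*I*pi/3) = 0.)
A character is irreducible iff <chi, chi> = 1, so this representation is reducible.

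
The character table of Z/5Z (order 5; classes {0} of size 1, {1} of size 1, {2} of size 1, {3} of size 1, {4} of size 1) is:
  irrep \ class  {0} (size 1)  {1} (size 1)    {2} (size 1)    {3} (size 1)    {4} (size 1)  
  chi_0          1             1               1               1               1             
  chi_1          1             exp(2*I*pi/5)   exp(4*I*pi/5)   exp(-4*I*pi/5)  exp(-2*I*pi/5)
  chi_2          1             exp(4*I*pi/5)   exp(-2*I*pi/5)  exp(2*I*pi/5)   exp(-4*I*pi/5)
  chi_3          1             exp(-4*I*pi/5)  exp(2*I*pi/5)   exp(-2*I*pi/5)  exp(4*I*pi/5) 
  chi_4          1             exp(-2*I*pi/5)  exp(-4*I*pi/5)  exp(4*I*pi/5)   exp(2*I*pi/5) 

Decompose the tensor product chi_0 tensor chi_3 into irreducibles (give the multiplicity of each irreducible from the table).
chi_0 tensor chi_3 = chi_3 (all other irreducibles have multiplicity 0).

Explanation: The character of a tensor product is the pointwise product (chi_0 * chi_3)(C) = chi_0(C) * chi_3(C):
  {0}: (1)*(1), {1}: (1)*(exp(-4*I*pi/5)), {2}: (1)*(exp(2*I*pi/5)), {3}: (1)*(exp(-2*I*pi/5)), {4}: (1)*(exp(4*I*pi/5))
so (chi_0 * chi_3) takes values
  {0} -> 1, {1} -> exp(-4*I*pi/5), {2} -> exp(2*I*pi/5), {3} -> exp(-2*I*pi/5), {4} -> exp(4*I*pi/5).
Now take the inner product of this character with each irreducible chi from the table, <chi_0*chi_3, chi> = (1/5) sum_C |C| (chi_0*chi_3)(C) conj(chi(C)):
  <chi_0*chi_3, chi_0> = (1/5)[1*(1)*conj(1) + 1*(exp(-4*I*pi/5))*conj(1) + 1*(exp(2*I*pi/5))*conj(1) + 1*(exp(-2*I*pi/5))*conj(1) + 1*(exp(4*I*pi/5))*conj(1)]
      = (1/5)[(1) + (exp(-4*I*pi/5)) + (exp(2*I*pi/5)) + (exp(-2*I*pi/5)) + (exp(4*I*pi/5))] = 0/5 = 0
  <chi_0*chi_3, chi_1> = (1/5)[1*(1)*conj(1) + 1*(exp(-4*I*pi/5))*conj(exp(2*I*pi/5)) + 1*(exp(2*I*pi/5))*conj(exp(4*I*pi/5)) + 1*(exp(-2*I*pi/5))*conj(exp(-4*I*pi/5)) + 1*(exp(4*I*pi/5))*conj(exp(-2*I*pi/5))]
      = (1/5)[(1) + (exp(4*I*pi/5)) + (exp(-2*I*pi/5)) + (exp(2*I*pi/5)) + (exp(-4*I*pi/5))] = 0/5 = 0
  <chi_0*chi_3, chi_2> = (1/5)[1*(1)*conj(1) + 1*(exp(-4*I*pi/5))*conj(exp(4*I*pi/5)) + 1*(exp(2*I*pi/5))*conj(exp(-2*I*pi/5)) + 1*(exp(-2*I*pi/5))*conj(exp(2*I*pi/5)) + 1*(exp(4*I*pi/5))*conj(exp(-4*I*pi/5))]
      = (1/5)[(1) + (exp(2*I*pi/5)) + (exp(4*I*pi/5)) + (exp(-4*I*pi/5)) + (exp(-2*I*pi/5))] = 0/5 = 0
  <chi_0*chi_3, chi_3> = (1/5)[1*(1)*conj(1) + 1*(exp(-4*I*pi/5))*conj(exp(-4*I*pi/5)) + 1*(exp(2*I*pi/5))*conj(exp(2*I*pi/5)) + 1*(exp(-2*I*pi/5))*conj(exp(-2*I*pi/5)) + 1*(exp(4*I*pi/5))*conj(exp(4*I*pi/5))]
      = (1/5)[(1) + (1) + (1) + (1) + (1)] = 5/5 = 1
  <chi_0*chi_3, chi_4> = (1/5)[1*(1)*conj(1) + 1*(exp(-4*I*pi/5))*conj(exp(-2*I*pi/5)) + 1*(exp(2*I*pi/5))*conj(exp(-4*I*pi/5)) + 1*(exp(-2*I*pi/5))*conj(exp(4*I*pi/5)) + 1*(exp(4*I*pi/5))*conj(exp(2*I*pi/5))]
      = (1/5)[(1) + (exp(-2*I*pi/5)) + (exp(-4*I*pi/5)) + (exp(4*I*pi/5)) + (exp(2*I*pi/5))] = 0/5 = 0
(Exp terms are combined using exp(i*s)*conj(exp(i*t)) = exp(i*(s-t)), and sums of them are collapsed using the identity that for every m > 1 the m distinct m-th roots of unity sum to 0, e.g. 1 + exp(2*I*pi/3) + exp(-2*I*pi/3) = 0.)
Hence the multiplicities are chi_3: 1. Dimension check: dim(chi_0)*dim(chi_3) = 1*1 = 1 and sum (mult * dim) = 1*1 = 1.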